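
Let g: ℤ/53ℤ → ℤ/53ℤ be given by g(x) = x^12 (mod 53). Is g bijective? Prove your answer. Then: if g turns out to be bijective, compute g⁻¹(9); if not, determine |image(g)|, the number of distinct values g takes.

g(2): Repeated squaring mod 53: 2^1 ≡ 2, 2^2 ≡ 2² = 4, 2^4 ≡ 4² = 16, 2^8 ≡ 16² = 256 ≡ 44. Since 12 = 8 + 4, 2^12 ≡ 44·16: 44·16 = 704 ≡ 15. So 2^12 ≡ 15 (mod 53).
g(7): Repeated squaring mod 53: 7^1 ≡ 7, 7^2 ≡ 7² = 49, 7^4 ≡ 49² = 2401 ≡ 16, 7^8 ≡ 16² = 256 ≡ 44. Since 12 = 8 + 4, 7^12 ≡ 44·16: 44·16 = 704 ≡ 15. So 7^12 ≡ 15 (mod 53).
So g(2) = g(7) = 15 while 2 ≠ 7, so g is not injective, hence not bijective.
Since g is not bijective, we determine |image(g)|. Computing x^12 mod 53 for each x (by repeated squaring, reducing mod 53 at every step), the values g(0), g(1), …, g(52) are: 0, 1, 15, 10, 13, 47, 44, 15, 36, 47, 16, 24, 24, 49, 13, 46, 10, 28, 16, 49, 28, 44, 42, 1, 42, 36, 46, 46, 36, 42, 1, 42, 44, 28, 49, 16, 28, 10, 46, 13, 49, 24, 24, 16, 47, 36, 15, 44, 47, 13, 10, 15, 1.
The distinct values are {0, 1, 10, 13, 15, 16, 24, 28, 36, 42, 44, 46, 47, 49}; there are 14 of them.

14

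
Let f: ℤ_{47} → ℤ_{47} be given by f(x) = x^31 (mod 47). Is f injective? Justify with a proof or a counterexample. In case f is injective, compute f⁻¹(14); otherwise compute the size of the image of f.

Since 47 is prime, the nonzero elements of ℤ_{47} form a cyclic group of order 46.
As gcd(31, 46) = 1, raising to the 31st power is a bijection on this group: if u^31 ≡ v^31 then (uv^{−1})^31 = 1, and the only element of order dividing gcd(31, 46) = 1 is 1, so u = v.
With f(0) = 0 this makes f injective on all of ℤ_{47}, hence bijective (finite equal-size domain and codomain). In particular f is injective.
Since f is injective, we find the preimage of 14. The inverse of x ↦ x^31 on (ℤ_{47})^× is x ↦ x^3, because 31·3 = 93 = 2·46 + 1 ≡ 1 (mod 46) and x^{46} = 1 for x ≠ 0 (Fermat). So f⁻¹(14) = 14^3 mod 47.
Repeated squaring mod 47: 14^1 ≡ 14, 14^2 ≡ 14² = 196 ≡ 8. Since 3 = 2 + 1, 14^3 ≡ 8·14: 8·14 = 112 ≡ 18. So 14^3 ≡ 18 (mod 47).
Hence f⁻¹(14) = 18.

18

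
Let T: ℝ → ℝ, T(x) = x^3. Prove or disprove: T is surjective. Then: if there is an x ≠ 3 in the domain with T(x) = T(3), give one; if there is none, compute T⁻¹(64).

4

For any y ∈ ℝ, x = y^{1/3} ∈ ℝ gives T(x) = y, so T is surjective.
Since x ↦ x^3 is strictly increasing on ℝ, it is injective there, so no x ≠ 3 in the domain has T(x) = T(3). We therefore compute T⁻¹(64) = 64^{1/3} = 4 (indeed 4^3 = 64).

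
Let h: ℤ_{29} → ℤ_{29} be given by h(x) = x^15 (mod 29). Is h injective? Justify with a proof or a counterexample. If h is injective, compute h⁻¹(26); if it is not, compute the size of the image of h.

3

Since 29 is prime, the nonzero elements of ℤ_{29} form a cyclic group of order 28.
As gcd(15, 28) = 1, raising to the 15th power is a bijection on this group: if u^15 ≡ v^15 then (uv^{−1})^15 = 1, and the only element of order dividing gcd(15, 28) = 1 is 1, so u = v.
With h(0) = 0 this makes h injective on all of ℤ_{29}, hence bijective (finite equal-size domain and codomain). In particular h is injective.
Since h is injective, we find the preimage of 26. The inverse of x ↦ x^15 on (ℤ_{29})^× is x ↦ x^15, because 15·15 = 225 = 8·28 + 1 ≡ 1 (mod 28) and x^{28} = 1 for x ≠ 0 (Fermat). So h⁻¹(26) = 26^15 mod 29.
Repeated squaring mod 29: 26^1 ≡ 26, 26^2 ≡ 26² = 676 ≡ 9, 26^4 ≡ 9² = 81 ≡ 23, 26^8 ≡ 23² = 529 ≡ 7. Since 15 = 8 + 4 + 2 + 1, 26^15 ≡ 7·23·9·26: 7·23 = 161 ≡ 16, then 16·9 = 144 ≡ 28, then 28·26 = 728 ≡ 3. So 26^15 ≡ 3 (mod 29).
Hence h⁻¹(26) = 3.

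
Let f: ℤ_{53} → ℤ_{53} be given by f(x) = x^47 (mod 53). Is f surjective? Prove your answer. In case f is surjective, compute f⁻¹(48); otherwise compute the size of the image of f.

Since 53 is prime, the nonzero elements of ℤ_{53} form a cyclic group of order 52.
As gcd(47, 52) = 1, raising to the 47th power is a bijection on this group: if u^47 ≡ v^47 then (uv^{−1})^47 = 1, and the only element of order dividing gcd(47, 52) = 1 is 1, so u = v.
With f(0) = 0 this makes f injective on all of ℤ_{53}, hence bijective (finite equal-size domain and codomain). In particular f is surjective.
Since f is surjective, we find the preimage of 48. The inverse of x ↦ x^47 on (ℤ_{53})^× is x ↦ x^31, because 47·31 = 1457 = 28·52 + 1 ≡ 1 (mod 52) and x^{52} = 1 for x ≠ 0 (Fermat). So f⁻¹(48) = 48^31 mod 53.
Repeated squaring mod 53: 48^1 ≡ 48, 48^2 ≡ 48² = 2304 ≡ 25, 48^4 ≡ 25² = 625 ≡ 42, 48^8 ≡ 42² = 1764 ≡ 15, 48^16 ≡ 15² = 225 ≡ 13. Since 31 = 16 + 8 + 4 + 2 + 1, 48^31 ≡ 13·15·42·25·48: 13·15 = 195 ≡ 36, then 36·42 = 1512 ≡ 28, then 28·25 = 700 ≡ 11, then 11·48 = 528 ≡ 51. So 48^31 ≡ 51 (mod 53).
Hence f⁻¹(48) = 51.

51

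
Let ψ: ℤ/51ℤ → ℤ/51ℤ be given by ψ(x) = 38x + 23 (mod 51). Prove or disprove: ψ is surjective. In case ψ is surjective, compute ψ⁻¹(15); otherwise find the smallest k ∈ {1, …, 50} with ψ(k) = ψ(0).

32

Since gcd(38, 51) = 1, 38 is invertible modulo 51. Euclid's algorithm: 51 = 1·38 + 13, 38 = 2·13 + 12, 13 = 1·12 + 1; back-substituting gives 1 = 47·38 − 35·51, so 38⁻¹ ≡ 47 (mod 51).
Then y ↦ 47(y − 23) is a two-sided inverse to ψ, so every y ∈ ℤ/51ℤ has a preimage.
Hence ψ is surjective.
Since ψ is surjective, we find ψ⁻¹(15): we need 38x ≡ 15 − 23 ≡ 43 (mod 51). Using 38⁻¹ = 47: x ≡ 47·43 = 2021 = 39·51 + 32, so x = 32.
Check: ψ(32) = 38·32 + 23 = 1239 = 24·51 + 15 ≡ 15 (mod 51).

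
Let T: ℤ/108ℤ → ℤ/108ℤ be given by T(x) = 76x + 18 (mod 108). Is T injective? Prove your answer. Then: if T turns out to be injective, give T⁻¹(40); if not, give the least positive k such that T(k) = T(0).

27

Recall: T is injective if T(x_1) = T(x_2) implies x_1 = x_2.
We have gcd(76, 108) = 4 > 1. Taking x_1 = 0 and x_2 = 27: T(0) = 18 and T(27) = 76·27 + 18 = 2070 ≡ 18 (mod 108).
So T(0) = T(27) while 0 ≠ 27, hence T is not injective.
Since T is not injective, we find the least positive k with T(k) = T(0): this means 76k ≡ 0 (mod 108), i.e. 108 ∣ 76k. Since gcd(76, 108) = 4, dividing through by 4 this holds exactly when 27 ∣ 19k, and as gcd(19, 27) = 1, exactly when 27 ∣ k.
The smallest positive such k is 27.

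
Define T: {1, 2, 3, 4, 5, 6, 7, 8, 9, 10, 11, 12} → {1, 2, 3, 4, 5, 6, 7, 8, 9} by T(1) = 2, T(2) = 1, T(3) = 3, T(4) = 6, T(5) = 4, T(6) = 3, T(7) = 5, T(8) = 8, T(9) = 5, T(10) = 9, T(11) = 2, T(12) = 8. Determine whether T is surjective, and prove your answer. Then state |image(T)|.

No element maps to 7, so T is not surjective.
The image of T is {1, 2, 3, 4, 5, 6, 8, 9}, which has 8 elements.

8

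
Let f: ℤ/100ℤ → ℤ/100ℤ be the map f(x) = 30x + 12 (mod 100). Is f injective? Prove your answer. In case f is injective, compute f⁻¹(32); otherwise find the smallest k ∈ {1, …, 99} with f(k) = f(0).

10

We have gcd(30, 100) = 10 > 1. Taking x_1 = 0 and x_2 = 10: f(0) = 12 and f(10) = 30·10 + 12 = 312 ≡ 12 (mod 100).
So f(0) = f(10) while 0 ≠ 10, therefore f is not injective.
Since f is not injective, we find the least positive k with f(k) = f(0): this means 30k ≡ 0 (mod 100), i.e. 100 ∣ 30k. Since gcd(30, 100) = 10, dividing through by 10 this holds exactly when 10 ∣ 3k, and as gcd(3, 10) = 1, exactly when 10 ∣ k.
The smallest positive such k is 10.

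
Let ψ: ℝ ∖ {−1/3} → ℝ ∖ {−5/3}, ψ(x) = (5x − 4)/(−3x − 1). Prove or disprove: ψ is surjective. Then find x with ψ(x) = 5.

For any y ≠ −5/3, solving y(−3x − 1) = 5x − 4 for x gives a well-defined x ≠ −1/3. So ψ is surjective.
Solving ψ(x) = 5: cross-multiplying gives 5x − 4 = 5(−3x − 1), which rearranges to 20x = −1, so x = −1/20.

-1/20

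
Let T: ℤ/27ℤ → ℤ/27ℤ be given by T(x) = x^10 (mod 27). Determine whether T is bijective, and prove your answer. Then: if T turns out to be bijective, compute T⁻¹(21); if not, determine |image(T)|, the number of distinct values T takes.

10

T(0) = 0^10 = 0.
T(3): Repeated squaring mod 27: 3^1 ≡ 3, 3^2 ≡ 3² = 9, 3^4 ≡ 9² = 81 ≡ 0, 3^8 ≡ 0² = 0. Since 10 = 8 + 2, 3^10 ≡ 0·9: 0·9 = 0. So 3^10 ≡ 0 (mod 27).
So T(0) = T(3) = 0 while 0 ≠ 3, so T is not injective, hence not bijective.
Since T is not bijective, we determine |image(T)|. Computing x^10 mod 27 for each x (by repeated squaring, reducing mod 27 at every step), the values T(0), T(1), …, T(26) are: 0, 1, 25, 0, 4, 22, 0, 7, 19, 0, 10, 16, 0, 13, 13, 0, 16, 10, 0, 19, 7, 0, 22, 4, 0, 25, 1.
The distinct values are {0, 1, 4, 7, 10, 13, 16, 19, 22, 25}; there are 10 of them.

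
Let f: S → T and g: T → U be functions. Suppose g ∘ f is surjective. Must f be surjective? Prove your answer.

not surjective

No. Take S = {1, 2}, T = {1, 2, 3, 4, 5}, U = {1}, f(a) = 1 for every a ∈ S, and g(b) = 1 for every b ∈ T.
Then g ∘ f is surjective onto {1}, but 5 ∈ T has no preimage under f, so f is not surjective.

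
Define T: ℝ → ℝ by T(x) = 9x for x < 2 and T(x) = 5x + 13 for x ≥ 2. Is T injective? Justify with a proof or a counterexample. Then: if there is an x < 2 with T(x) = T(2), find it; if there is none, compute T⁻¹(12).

4/3

Both pieces are strictly increasing (slopes 9 and 5), so each is injective on its own interval.
The left piece maps (−∞, 2) onto (−∞, 18); the right piece maps [2, ∞) onto [23, ∞).
These images are disjoint, so no value is attained by both pieces. Hence T is injective.
Because the two images are disjoint, no x < 2 has T(x) = T(2), so we compute T⁻¹(12): 12 lies in (−∞, 18), so solve 9x = 12: x = (12 − 0)/9 = 4/3.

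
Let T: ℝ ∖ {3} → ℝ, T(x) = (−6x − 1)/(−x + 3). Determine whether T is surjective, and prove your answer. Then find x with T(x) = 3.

If T(x) = 6, cross-multiplying gives −1(−6x − 1) = −6(−x + 3), which simplifies to 1 = −18 — false.  So 6 has no preimage and T is not surjective.
Solving T(x) = 3: cross-multiplying gives −6x − 1 = 3(−x + 3), which rearranges to −3x = 10, so x = −10/3.

-10/3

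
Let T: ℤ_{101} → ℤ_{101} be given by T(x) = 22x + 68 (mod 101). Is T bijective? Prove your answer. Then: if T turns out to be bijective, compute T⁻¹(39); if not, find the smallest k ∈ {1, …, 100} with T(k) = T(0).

40

If T(u) = T(v), then 22u ≡ 22v (mod 101). Because gcd(22, 101) = 1, we may cancel 22 to get u ≡ v (mod 101).
We now compute 22⁻¹ mod 101 explicitly. Euclid's algorithm: 101 = 4·22 + 13, 22 = 1·13 + 9, 13 = 1·9 + 4, 9 = 2·4 + 1; back-substituting gives 1 = 23·22 − 5·101, so 22⁻¹ ≡ 23 (mod 101).
For any y ∈ ℤ_{101}, x = 23(y − 68) mod 101 satisfies T(x) = 22·23(y − 68) + 68 ≡ y (since 22·23 ≡ 1 mod 101). So every y has a preimage.
Hence T is bijective.
Since T is bijective, we compute T⁻¹(39): solve 22x + 68 ≡ 39 (mod 101), i.e. 22x ≡ 72 (mod 101).
Multiplying by 22⁻¹ = 23 gives x ≡ 23·72 = 1656 = 16·101 + 40 ≡ 40 (mod 101).
Check: T(40) = 22·40 + 68 = 948 = 9·101 + 39 ≡ 39 (mod 101).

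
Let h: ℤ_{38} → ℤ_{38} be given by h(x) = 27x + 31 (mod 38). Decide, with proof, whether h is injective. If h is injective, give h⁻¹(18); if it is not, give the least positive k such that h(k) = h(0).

Recall that injectivity means: for all a, b in the domain, h(a) = h(b) implies a = b.
Suppose h(a) = h(b) in ℤ_{38}. Then 27a + 31 ≡ 27b + 31 (mod 38), therefore 27(a − b) ≡ 0 (mod 38).
Since gcd(27, 38) = 1, 27 is invertible modulo 38, therefore a − b ≡ 0 (mod 38), i.e. a = b.
Thus h is injective.
We now compute 27⁻¹ mod 38 explicitly. Euclid's algorithm: 38 = 1·27 + 11, 27 = 2·11 + 5, 11 = 2·5 + 1; back-substituting gives 1 = 31·27 − 22·38, so 27⁻¹ ≡ 31 (mod 38).
Since h is injective, we find h⁻¹(18): we need 27x ≡ 18 − 31 ≡ 25 (mod 38). Using 27⁻¹ = 31: x ≡ 31·25 = 775 = 20·38 + 15, so x = 15.
Check: h(15) = 27·15 + 31 = 436 = 11·38 + 18 ≡ 18 (mod 38).

15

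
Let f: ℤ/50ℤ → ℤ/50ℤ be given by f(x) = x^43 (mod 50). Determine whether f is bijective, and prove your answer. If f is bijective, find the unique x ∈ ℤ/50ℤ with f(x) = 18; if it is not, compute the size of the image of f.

42

f(0) = 0^43 = 0.
f(10): Repeated squaring mod 50: 10^1 ≡ 10, 10^2 ≡ 10² = 100 ≡ 0, 10^4 ≡ 0² = 0, 10^8 ≡ 0² = 0, 10^16 ≡ 0² = 0, 10^32 ≡ 0² = 0. Since 43 = 32 + 8 + 2 + 1, 10^43 ≡ 0·0·0·10: 0·0 = 0, then 0·0 = 0, then 0·10 = 0. So 10^43 ≡ 0 (mod 50).
So f(0) = f(10) = 0 while 0 ≠ 10, so f is not injective, hence not bijective.
Since f is not bijective, we determine |image(f)|. Computing x^43 mod 50 for each x (by repeated squaring, reducing mod 50 at every step), the values f(0), f(1), …, f(49) are: 0, 1, 8, 27, 14, 25, 16, 43, 12, 29, 0, 31, 28, 47, 44, 25, 46, 13, 32, 9, 0, 11, 48, 17, 24, 25, 26, 33, 2, 39, 0, 41, 18, 37, 4, 25, 6, 3, 22, 19, 0, 21, 38, 7, 34, 25, 36, 23, 42, 49.
The distinct values are {0, 1, 2, 3, 4, 6, 7, 8, 9, 11, 12, 13, 14, 16, 17, 18, 19, 21, 22, 23, 24, 25, 26, 27, 28, 29, 31, 32, 33, 34, 36, 37, 38, 39, 41, 42, 43, 44, 46, 47, 48, 49}; there are 42 of them.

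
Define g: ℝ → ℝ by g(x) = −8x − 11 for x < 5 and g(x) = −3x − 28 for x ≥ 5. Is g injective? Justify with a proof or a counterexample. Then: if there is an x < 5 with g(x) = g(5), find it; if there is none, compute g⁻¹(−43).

4

Both pieces are strictly decreasing (slopes −8 and −3), so each is injective on its own interval.
The left piece maps (−∞, 5) onto (−51, ∞); the right piece maps [5, ∞) onto (−∞, −43].
These images overlap. In particular g(5) = −43 (right piece), and solving −8x − 11 = −43 on the left piece gives x = 4 < 5.
So g(4) = g(5) with 4 ≠ 5, and g is not injective. This x = 4 is the requested value below 5.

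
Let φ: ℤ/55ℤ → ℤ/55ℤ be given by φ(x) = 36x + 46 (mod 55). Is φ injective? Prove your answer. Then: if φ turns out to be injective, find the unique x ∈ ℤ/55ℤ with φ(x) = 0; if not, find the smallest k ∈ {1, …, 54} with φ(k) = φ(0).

14

Suppose φ(s) = φ(t) in ℤ/55ℤ. Then 36s + 46 ≡ 36t + 46 (mod 55), hence 36(s − t) ≡ 0 (mod 55).
Since gcd(36, 55) = 1, 36 is invertible modulo 55, so s − t ≡ 0 (mod 55), i.e. s = t.
Hence φ is injective.
We now compute 36⁻¹ mod 55 explicitly. Euclid's algorithm: 55 = 1·36 + 19, 36 = 1·19 + 17, 19 = 1·17 + 2, 17 = 8·2 + 1; back-substituting gives 1 = 26·36 − 17·55, so 36⁻¹ ≡ 26 (mod 55).
Since φ is injective, we compute φ⁻¹(0): solve 36x + 46 ≡ 0 (mod 55), i.e. 36x ≡ 9 (mod 55).
Multiplying by 36⁻¹ = 26 gives x ≡ 26·9 = 234 = 4·55 + 14 ≡ 14 (mod 55).
Check: φ(14) = 36·14 + 46 = 550 = 10·55 + 0 ≡ 0 (mod 55).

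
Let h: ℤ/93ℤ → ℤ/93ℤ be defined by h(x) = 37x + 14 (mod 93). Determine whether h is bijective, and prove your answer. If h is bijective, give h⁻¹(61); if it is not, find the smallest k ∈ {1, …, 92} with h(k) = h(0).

Suppose h(x_1) = h(x_2) in ℤ/93ℤ. Then 37x_1 + 14 ≡ 37x_2 + 14 (mod 93), so 37(x_1 − x_2) ≡ 0 (mod 93).
Since gcd(37, 93) = 1, 37 is invertible modulo 93, so x_1 − x_2 ≡ 0 (mod 93), i.e. x_1 = x_2.
We now compute 37⁻¹ mod 93 explicitly. Euclid's algorithm: 93 = 2·37 + 19, 37 = 1·19 + 18, 19 = 1·18 + 1; back-substituting gives 1 = 88·37 − 35·93, so 37⁻¹ ≡ 88 (mod 93).
Then y ↦ 88(y − 14) is a two-sided inverse to h, so every y ∈ ℤ/93ℤ has a preimage.
Hence h is bijective.
Since h is bijective, we compute h⁻¹(61): solve 37x + 14 ≡ 61 (mod 93), i.e. 37x ≡ 47 (mod 93).
Multiplying by 37⁻¹ = 88 gives x ≡ 88·47 = 4136 = 44·93 + 44 ≡ 44 (mod 93).
Check: h(44) = 37·44 + 14 = 1642 = 17·93 + 61 ≡ 61 (mod 93).

44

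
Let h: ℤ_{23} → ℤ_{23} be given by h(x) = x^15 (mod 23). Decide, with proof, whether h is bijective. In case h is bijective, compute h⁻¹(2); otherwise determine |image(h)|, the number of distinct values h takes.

8

Since 23 is prime, the nonzero elements of ℤ_{23} form a cyclic group of order 22.
As gcd(15, 22) = 1, raising to the 15th power is a bijection on this group: if a^15 ≡ b^15 then (ab^{−1})^15 = 1, and the only element of order dividing gcd(15, 22) = 1 is 1, so a = b.
With h(0) = 0 this makes h injective on all of ℤ_{23}, hence bijective (finite equal-size domain and codomain). In particular h is bijective.
Since h is bijective, we find the preimage of 2. The inverse of x ↦ x^15 on (ℤ_{23})^× is x ↦ x^3, because 15·3 = 45 = 2·22 + 1 ≡ 1 (mod 22) and x^{22} = 1 for x ≠ 0 (Fermat). So h⁻¹(2) = 2^3 mod 23.
Repeated squaring mod 23: 2^1 ≡ 2, 2^2 ≡ 2² = 4. Since 3 = 2 + 1, 2^3 ≡ 4·2: 4·2 = 8. So 2^3 ≡ 8 (mod 23).
Hence h⁻¹(2) = 8.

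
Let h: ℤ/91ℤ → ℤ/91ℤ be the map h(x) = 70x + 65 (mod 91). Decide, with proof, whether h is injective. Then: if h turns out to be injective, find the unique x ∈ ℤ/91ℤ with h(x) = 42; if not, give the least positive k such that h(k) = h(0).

13

Recall: h is injective if h(s) = h(t) implies s = t.
We have gcd(70, 91) = 7 > 1. Taking s = 0 and t = 13: h(0) = 65 and h(13) = 70·13 + 65 = 975 ≡ 65 (mod 91).
So h(0) = h(13) while 0 ≠ 13, thus h is not injective.
Since h is not injective, we find the least positive k with h(k) = h(0): this means 70k ≡ 0 (mod 91), i.e. 91 ∣ 70k. Since gcd(70, 91) = 7, dividing through by 7 this holds exactly when 13 ∣ 10k, and as gcd(10, 13) = 1, exactly when 13 ∣ k.
The smallest positive such k is 13.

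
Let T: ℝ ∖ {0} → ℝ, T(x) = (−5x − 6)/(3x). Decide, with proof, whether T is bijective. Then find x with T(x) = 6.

-6/23

If T(x) = −5/3, cross-multiplying gives 3(−5x − 6) = −5(3x), which simplifies to −18 = 0 — false.  So −5/3 has no preimage and T is not surjective.
So T is not bijective.
Solving T(x) = 6: cross-multiplying gives −5x − 6 = 6(3x), which rearranges to −23x = 6, so x = −6/23.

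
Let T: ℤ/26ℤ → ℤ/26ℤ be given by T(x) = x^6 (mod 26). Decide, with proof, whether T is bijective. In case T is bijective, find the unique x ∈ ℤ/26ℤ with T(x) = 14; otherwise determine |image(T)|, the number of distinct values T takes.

6

T(1) = 1^6 = 1.
T(3): Repeated squaring mod 26: 3^1 ≡ 3, 3^2 ≡ 3² = 9, 3^4 ≡ 9² = 81 ≡ 3. Since 6 = 4 + 2, 3^6 ≡ 3·9: 3·9 = 27 ≡ 1. So 3^6 ≡ 1 (mod 26).
So T(1) = T(3) = 1 while 1 ≠ 3, hence T is not injective, hence not bijective.
Since T is not bijective, we determine |image(T)|. Computing x^6 mod 26 for each x (by repeated squaring, reducing mod 26 at every step), the values T(0), T(1), …, T(25) are: 0, 1, 12, 1, 14, 25, 12, 25, 12, 1, 14, 25, 14, 13, 14, 25, 14, 1, 12, 25, 12, 25, 14, 1, 12, 1.
The distinct values are {0, 1, 12, 13, 14, 25}; there are 6 of them.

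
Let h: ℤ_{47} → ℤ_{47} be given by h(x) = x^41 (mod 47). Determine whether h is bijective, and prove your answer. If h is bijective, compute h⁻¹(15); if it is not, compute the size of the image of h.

23

Since 47 is prime, the nonzero elements of ℤ_{47} form a cyclic group of order 46.
As gcd(41, 46) = 1, raising to the 41st power is a bijection on this group: if a^41 ≡ b^41 then (ab^{−1})^41 = 1, and the only element of order dividing gcd(41, 46) = 1 is 1, so a = b.
With h(0) = 0 this makes h injective on all of ℤ_{47}, hence bijective (finite equal-size domain and codomain). In particular h is bijective.
Since h is bijective, we find the preimage of 15. The inverse of x ↦ x^41 on (ℤ_{47})^× is x ↦ x^9, because 41·9 = 369 = 8·46 + 1 ≡ 1 (mod 46) and x^{46} = 1 for x ≠ 0 (Fermat). So h⁻¹(15) = 15^9 mod 47.
Repeated squaring mod 47: 15^1 ≡ 15, 15^2 ≡ 15² = 225 ≡ 37, 15^4 ≡ 37² = 1369 ≡ 6, 15^8 ≡ 6² = 36. Since 9 = 8 + 1, 15^9 ≡ 36·15: 36·15 = 540 ≡ 23. So 15^9 ≡ 23 (mod 47).
Hence h⁻¹(15) = 23.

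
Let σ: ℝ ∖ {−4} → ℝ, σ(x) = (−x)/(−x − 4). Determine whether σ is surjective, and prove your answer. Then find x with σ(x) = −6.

-24/7

If σ(x) = 1, cross-multiplying gives −1(−x) = −1(−x − 4), which simplifies to 0 = 4 — false.  So 1 has no preimage and σ is not surjective.
Solving σ(x) = −6: cross-multiplying gives −x = −6(−x − 4), which rearranges to −7x = 24, so x = −24/7.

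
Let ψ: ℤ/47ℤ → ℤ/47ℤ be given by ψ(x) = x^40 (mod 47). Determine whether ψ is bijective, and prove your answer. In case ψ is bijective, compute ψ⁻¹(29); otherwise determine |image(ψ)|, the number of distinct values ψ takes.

ψ(23): Repeated squaring mod 47: 23^1 ≡ 23, 23^2 ≡ 23² = 529 ≡ 12, 23^4 ≡ 12² = 144 ≡ 3, 23^8 ≡ 3² = 9, 23^16 ≡ 9² = 81 ≡ 34, 23^32 ≡ 34² = 1156 ≡ 28. Since 40 = 32 + 8, 23^40 ≡ 28·9: 28·9 = 252 ≡ 17. So 23^40 ≡ 17 (mod 47).
ψ(24): Repeated squaring mod 47: 24^1 ≡ 24, 24^2 ≡ 24² = 576 ≡ 12, 24^4 ≡ 12² = 144 ≡ 3, 24^8 ≡ 3² = 9, 24^16 ≡ 9² = 81 ≡ 34, 24^32 ≡ 34² = 1156 ≡ 28. Since 40 = 32 + 8, 24^40 ≡ 28·9: 28·9 = 252 ≡ 17. So 24^40 ≡ 17 (mod 47).
So ψ(23) = ψ(24) = 17 while 23 ≠ 24, thus ψ is not injective, hence not bijective.
Since ψ is not bijective, we determine |image(ψ)|. Computing x^40 mod 47 for each x (by repeated squaring, reducing mod 47 at every step), the values ψ(0), ψ(1), …, ψ(46) are: 0, 1, 36, 2, 27, 9, 25, 6, 32, 4, 42, 14, 7, 16, 28, 18, 24, 37, 3, 21, 8, 12, 34, 17, 17, 34, 12, 8, 21, 3, 37, 24, 18, 28, 16, 7, 14, 42, 4, 32, 6, 25, 9, 27, 2, 36, 1.
The distinct values are {0, 1, 2, 3, 4, 6, 7, 8, 9, 12, 14, 16, 17, 18, 21, 24, 25, 27, 28, 32, 34, 36, 37, 42}; there are 24 of them.

24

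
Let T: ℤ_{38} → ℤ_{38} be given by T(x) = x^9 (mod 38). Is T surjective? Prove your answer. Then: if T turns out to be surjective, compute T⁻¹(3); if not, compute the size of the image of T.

6

T(1) = 1^9 = 1.
T(5): Repeated squaring mod 38: 5^1 ≡ 5, 5^2 ≡ 5² = 25, 5^4 ≡ 25² = 625 ≡ 17, 5^8 ≡ 17² = 289 ≡ 23. Since 9 = 8 + 1, 5^9 ≡ 23·5: 23·5 = 115 ≡ 1. So 5^9 ≡ 1 (mod 38).
So T(1) = T(5) = 1 while 1 ≠ 5, so T is not injective.
A non-injective map from the 38-element set ℤ_{38} to itself takes at most 37 distinct values, so it cannot be surjective. Hence T is not surjective.
Since T is not surjective, we determine |image(T)|. Computing x^9 mod 38 for each x (by repeated squaring, reducing mod 38 at every step), the values T(0), T(1), …, T(37) are: 0, 1, 18, 37, 20, 1, 20, 1, 18, 1, 18, 1, 18, 37, 18, 37, 20, 1, 18, 19, 20, 37, 18, 1, 20, 1, 20, 37, 20, 37, 20, 37, 18, 37, 18, 1, 20, 37.
The distinct values are {0, 1, 18, 19, 20, 37}; there are 6 of them.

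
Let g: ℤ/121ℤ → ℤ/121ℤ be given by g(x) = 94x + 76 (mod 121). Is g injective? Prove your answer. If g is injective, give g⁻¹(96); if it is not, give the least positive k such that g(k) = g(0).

Recall: injectivity means: for all a, b in the domain, g(a) = g(b) implies a = b.
Suppose g(a) = g(b) in ℤ/121ℤ. Then 94a + 76 ≡ 94b + 76 (mod 121), hence 94(a − b) ≡ 0 (mod 121).
Since gcd(94, 121) = 1, 94 is invertible modulo 121, hence a − b ≡ 0 (mod 121), i.e. a = b.
Thus g is injective.
We now compute 94⁻¹ mod 121 explicitly. Euclid's algorithm: 121 = 1·94 + 27, 94 = 3·27 + 13, 27 = 2·13 + 1; back-substituting gives 1 = 112·94 − 87·121, so 94⁻¹ ≡ 112 (mod 121).
Since g is injective, we compute g⁻¹(96): solve 94x + 76 ≡ 96 (mod 121), i.e. 94x ≡ 20 (mod 121).
Multiplying by 94⁻¹ = 112 gives x ≡ 112·20 = 2240 = 18·121 + 62 ≡ 62 (mod 121).
Check: g(62) = 94·62 + 76 = 5904 = 48·121 + 96 ≡ 96 (mod 121).

62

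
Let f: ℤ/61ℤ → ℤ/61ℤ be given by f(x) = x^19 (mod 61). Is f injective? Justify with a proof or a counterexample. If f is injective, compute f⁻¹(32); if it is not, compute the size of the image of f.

29

Since 61 is prime, the nonzero elements of ℤ/61ℤ form a cyclic group of order 60.
As gcd(19, 60) = 1, raising to the 19th power is a bijection on this group: if a^19 ≡ b^19 then (ab^{−1})^19 = 1, and the only element of order dividing gcd(19, 60) = 1 is 1, so a = b.
With f(0) = 0 this makes f injective on all of ℤ/61ℤ, hence bijective (finite equal-size domain and codomain). In particular f is injective.
Since f is injective, we find the preimage of 32. The inverse of x ↦ x^19 on (ℤ/61ℤ)^× is x ↦ x^19, because 19·19 = 361 = 6·60 + 1 ≡ 1 (mod 60) and x^{60} = 1 for x ≠ 0 (Fermat). So f⁻¹(32) = 32^19 mod 61.
Repeated squaring mod 61: 32^1 ≡ 32, 32^2 ≡ 32² = 1024 ≡ 48, 32^4 ≡ 48² = 2304 ≡ 47, 32^8 ≡ 47² = 2209 ≡ 13, 32^16 ≡ 13² = 169 ≡ 47. Since 19 = 16 + 2 + 1, 32^19 ≡ 47·48·32: 47·48 = 2256 ≡ 60, then 60·32 = 1920 ≡ 29. So 32^19 ≡ 29 (mod 61).
Hence f⁻¹(32) = 29.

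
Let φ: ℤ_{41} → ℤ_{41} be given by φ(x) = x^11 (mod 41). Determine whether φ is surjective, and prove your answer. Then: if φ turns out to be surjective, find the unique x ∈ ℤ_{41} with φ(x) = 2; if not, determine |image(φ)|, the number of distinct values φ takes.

39

Since 41 is prime, the nonzero elements of ℤ_{41} form a cyclic group of order 40.
As gcd(11, 40) = 1, raising to the 11th power is a bijection on this group: if a^11 ≡ b^11 then (ab^{−1})^11 = 1, and the only element of order dividing gcd(11, 40) = 1 is 1, so a = b.
With φ(0) = 0 this makes φ injective on all of ℤ_{41}, hence bijective (finite equal-size domain and codomain). In particular φ is surjective.
Since φ is surjective, we find the preimage of 2. The inverse of x ↦ x^11 on (ℤ_{41})^× is x ↦ x^11, because 11·11 = 121 = 3·40 + 1 ≡ 1 (mod 40) and x^{40} = 1 for x ≠ 0 (Fermat). So φ⁻¹(2) = 2^11 mod 41.
Repeated squaring mod 41: 2^1 ≡ 2, 2^2 ≡ 2² = 4, 2^4 ≡ 4² = 16, 2^8 ≡ 16² = 256 ≡ 10. Since 11 = 8 + 2 + 1, 2^11 ≡ 10·4·2: 10·4 = 40, then 40·2 = 80 ≡ 39. So 2^11 ≡ 39 (mod 41).
Hence φ⁻¹(2) = 39.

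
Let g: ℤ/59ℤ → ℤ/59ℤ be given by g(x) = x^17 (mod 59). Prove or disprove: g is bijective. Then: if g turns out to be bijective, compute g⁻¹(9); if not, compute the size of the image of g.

17

Since 59 is prime, the nonzero elements of ℤ/59ℤ form a cyclic group of order 58.
As gcd(17, 58) = 1, raising to the 17th power is a bijection on this group: if a^17 ≡ b^17 then (ab^{−1})^17 = 1, and the only element of order dividing gcd(17, 58) = 1 is 1, so a = b.
With g(0) = 0 this makes g injective on all of ℤ/59ℤ, hence bijective (finite equal-size domain and codomain). In particular g is bijective.
Since g is bijective, we find the preimage of 9. The inverse of x ↦ x^17 on (ℤ/59ℤ)^× is x ↦ x^41, because 17·41 = 697 = 12·58 + 1 ≡ 1 (mod 58) and x^{58} = 1 for x ≠ 0 (Fermat). So g⁻¹(9) = 9^41 mod 59.
Repeated squaring mod 59: 9^1 ≡ 9, 9^2 ≡ 9² = 81 ≡ 22, 9^4 ≡ 22² = 484 ≡ 12, 9^8 ≡ 12² = 144 ≡ 26, 9^16 ≡ 26² = 676 ≡ 27, 9^32 ≡ 27² = 729 ≡ 21. Since 41 = 32 + 8 + 1, 9^41 ≡ 21·26·9: 21·26 = 546 ≡ 15, then 15·9 = 135 ≡ 17. So 9^41 ≡ 17 (mod 59).
Hence g⁻¹(9) = 17.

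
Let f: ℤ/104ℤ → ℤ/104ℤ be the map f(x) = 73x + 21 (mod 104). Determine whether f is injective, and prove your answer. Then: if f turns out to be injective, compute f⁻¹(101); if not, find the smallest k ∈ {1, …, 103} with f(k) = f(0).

Suppose f(a) = f(b) in ℤ/104ℤ. Then 73a + 21 ≡ 73b + 21 (mod 104), therefore 73(a − b) ≡ 0 (mod 104).
Since gcd(73, 104) = 1, 73 is invertible modulo 104, thus a − b ≡ 0 (mod 104), i.e. a = b.
Hence f is injective.
We now compute 73⁻¹ mod 104 explicitly. Euclid's algorithm: 104 = 1·73 + 31, 73 = 2·31 + 11, 31 = 2·11 + 9, 11 = 1·9 + 2, 9 = 4·2 + 1; back-substituting gives 1 = 57·73 − 40·104, so 73⁻¹ ≡ 57 (mod 104).
Since f is injective, we find f⁻¹(101): we need 73x ≡ 101 − 21 ≡ 80 (mod 104). Using 73⁻¹ = 57: x ≡ 57·80 = 4560 = 43·104 + 88, so x = 88.
Check: f(88) = 73·88 + 21 = 6445 = 61·104 + 101 ≡ 101 (mod 104).

88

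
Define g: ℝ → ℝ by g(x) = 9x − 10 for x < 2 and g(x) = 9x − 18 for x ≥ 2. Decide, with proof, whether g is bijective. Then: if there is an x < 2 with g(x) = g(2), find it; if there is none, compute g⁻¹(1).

Both pieces are strictly increasing (slopes 9 and 9), so each is injective on its own interval.
The left piece maps (−∞, 2) onto (−∞, 8); the right piece maps [2, ∞) onto [0, ∞).
These images overlap. In particular g(2) = 0 (right piece), and solving 9x − 10 = 0 on the left piece gives x = 10/9 < 2.
So g(10/9) = g(2) with 10/9 ≠ 2, and g is not injective, hence not bijective. This x = 10/9 is the requested value below 2.

10/9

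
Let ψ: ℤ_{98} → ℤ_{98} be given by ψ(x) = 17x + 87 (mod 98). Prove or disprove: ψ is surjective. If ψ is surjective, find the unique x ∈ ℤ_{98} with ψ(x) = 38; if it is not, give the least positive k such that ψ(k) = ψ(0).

Recall: surjectivity means every element of the codomain has a preimage under ψ.
Since gcd(17, 98) = 1, 17 is invertible modulo 98. Euclid's algorithm: 98 = 5·17 + 13, 17 = 1·13 + 4, 13 = 3·4 + 1; back-substituting gives 1 = 75·17 − 13·98, so 17⁻¹ ≡ 75 (mod 98).
Then y ↦ 75(y − 87) is a two-sided inverse to ψ, so every y ∈ ℤ_{98} has a preimage.
Therefore ψ is surjective.
Since ψ is surjective, we compute ψ⁻¹(38): solve 17x + 87 ≡ 38 (mod 98), i.e. 17x ≡ 49 (mod 98).
Multiplying by 17⁻¹ = 75 gives x ≡ 75·49 = 3675 = 37·98 + 49 ≡ 49 (mod 98).
Check: ψ(49) = 17·49 + 87 = 920 = 9·98 + 38 ≡ 38 (mod 98).

49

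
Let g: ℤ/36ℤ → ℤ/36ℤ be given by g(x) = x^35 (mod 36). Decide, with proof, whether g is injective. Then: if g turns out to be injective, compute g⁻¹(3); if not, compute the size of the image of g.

21

g(0) = 0^35 = 0.
g(6): Repeated squaring mod 36: 6^1 ≡ 6, 6^2 ≡ 6² = 36 ≡ 0, 6^4 ≡ 0² = 0, 6^8 ≡ 0² = 0, 6^16 ≡ 0² = 0, 6^32 ≡ 0² = 0. Since 35 = 32 + 2 + 1, 6^35 ≡ 0·0·6: 0·0 = 0, then 0·6 = 0. So 6^35 ≡ 0 (mod 36).
So g(0) = g(6) = 0 while 0 ≠ 6, therefore g is not injective.
Since g is not injective, we determine |image(g)|. Computing x^35 mod 36 for each x (by repeated squaring, reducing mod 36 at every step), the values g(0), g(1), …, g(35) are: 0, 1, 32, 27, 16, 29, 0, 31, 8, 9, 28, 23, 0, 25, 20, 27, 4, 17, 0, 19, 32, 9, 16, 11, 0, 13, 8, 27, 28, 5, 0, 7, 20, 9, 4, 35.
The distinct values are {0, 1, 4, 5, 7, 8, 9, 11, 13, 16, 17, 19, 20, 23, 25, 27, 28, 29, 31, 32, 35}; there are 21 of them.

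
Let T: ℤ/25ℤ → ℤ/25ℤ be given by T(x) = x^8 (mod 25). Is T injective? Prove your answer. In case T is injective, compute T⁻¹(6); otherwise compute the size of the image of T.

6

T(3): Repeated squaring mod 25: 3^1 ≡ 3, 3^2 ≡ 3² = 9, 3^4 ≡ 9² = 81 ≡ 6, 3^8 ≡ 6² = 36 ≡ 11. So 3^8 ≡ 11 (mod 25).
T(4): Repeated squaring mod 25: 4^1 ≡ 4, 4^2 ≡ 4² = 16, 4^4 ≡ 16² = 256 ≡ 6, 4^8 ≡ 6² = 36 ≡ 11. So 4^8 ≡ 11 (mod 25).
So T(3) = T(4) = 11 while 3 ≠ 4, therefore T is not injective.
Since T is not injective, we determine |image(T)|. Computing x^8 mod 25 for each x (by repeated squaring, reducing mod 25 at every step), the values T(0), T(1), …, T(24) are: 0, 1, 6, 11, 11, 0, 16, 1, 16, 21, 0, 6, 21, 21, 6, 0, 21, 16, 1, 16, 0, 11, 11, 6, 1.
The distinct values are {0, 1, 6, 11, 16, 21}; there are 6 of them.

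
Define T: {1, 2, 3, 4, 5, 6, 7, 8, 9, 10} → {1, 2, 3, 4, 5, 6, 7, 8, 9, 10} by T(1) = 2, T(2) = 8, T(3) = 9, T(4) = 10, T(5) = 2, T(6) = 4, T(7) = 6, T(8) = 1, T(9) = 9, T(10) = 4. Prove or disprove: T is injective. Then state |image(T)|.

7

T(1) = 2 = T(5) with 1 ≠ 5, so T is not injective.
The image of T is {1, 2, 4, 6, 8, 9, 10}, which has 7 elements.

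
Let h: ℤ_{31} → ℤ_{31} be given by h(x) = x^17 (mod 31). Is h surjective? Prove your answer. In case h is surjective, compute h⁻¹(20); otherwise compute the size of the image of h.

19

Since 31 is prime, the nonzero elements of ℤ_{31} form a cyclic group of order 30.
As gcd(17, 30) = 1, raising to the 17th power is a bijection on this group: if u^17 ≡ v^17 then (uv^{−1})^17 = 1, and the only element of order dividing gcd(17, 30) = 1 is 1, so u = v.
With h(0) = 0 this makes h injective on all of ℤ_{31}, hence bijective (finite equal-size domain and codomain). In particular h is surjective.
Since h is surjective, we find the preimage of 20. The inverse of x ↦ x^17 on (ℤ_{31})^× is x ↦ x^23, because 17·23 = 391 = 13·30 + 1 ≡ 1 (mod 30) and x^{30} = 1 for x ≠ 0 (Fermat). So h⁻¹(20) = 20^23 mod 31.
Repeated squaring mod 31: 20^1 ≡ 20, 20^2 ≡ 20² = 400 ≡ 28, 20^4 ≡ 28² = 784 ≡ 9, 20^8 ≡ 9² = 81 ≡ 19, 20^16 ≡ 19² = 361 ≡ 20. Since 23 = 16 + 4 + 2 + 1, 20^23 ≡ 20·9·28·20: 20·9 = 180 ≡ 25, then 25·28 = 700 ≡ 18, then 18·20 = 360 ≡ 19. So 20^23 ≡ 19 (mod 31).
Hence h⁻¹(20) = 19.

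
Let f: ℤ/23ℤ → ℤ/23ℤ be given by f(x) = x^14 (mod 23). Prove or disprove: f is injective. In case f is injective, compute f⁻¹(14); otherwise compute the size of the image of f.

12

f(11): Repeated squaring mod 23: 11^1 ≡ 11, 11^2 ≡ 11² = 121 ≡ 6, 11^4 ≡ 6² = 36 ≡ 13, 11^8 ≡ 13² = 169 ≡ 8. Since 14 = 8 + 4 + 2, 11^14 ≡ 8·13·6: 8·13 = 104 ≡ 12, then 12·6 = 72 ≡ 3. So 11^14 ≡ 3 (mod 23).
f(12): Repeated squaring mod 23: 12^1 ≡ 12, 12^2 ≡ 12² = 144 ≡ 6, 12^4 ≡ 6² = 36 ≡ 13, 12^8 ≡ 13² = 169 ≡ 8. Since 14 = 8 + 4 + 2, 12^14 ≡ 8·13·6: 8·13 = 104 ≡ 12, then 12·6 = 72 ≡ 3. So 12^14 ≡ 3 (mod 23).
So f(11) = f(12) = 3 while 11 ≠ 12, hence f is not injective.
Since f is not injective, we determine |image(f)|. Computing x^14 mod 23 for each x (by repeated squaring, reducing mod 23 at every step), the values f(0), f(1), …, f(22) are: 0, 1, 8, 4, 18, 13, 9, 2, 6, 16, 12, 3, 3, 12, 16, 6, 2, 9, 13, 18, 4, 8, 1.
The distinct values are {0, 1, 2, 3, 4, 6, 8, 9, 12, 13, 16, 18}; there are 12 of them.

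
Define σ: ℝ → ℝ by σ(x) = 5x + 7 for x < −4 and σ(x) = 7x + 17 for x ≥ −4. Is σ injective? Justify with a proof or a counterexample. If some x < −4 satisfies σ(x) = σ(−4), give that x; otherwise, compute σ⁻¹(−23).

-6

Both pieces are strictly increasing (slopes 5 and 7), so each is injective on its own interval.
The left piece maps (−∞, −4) onto (−∞, −13); the right piece maps [−4, ∞) onto [−11, ∞).
These images are disjoint, so no value is attained by both pieces. So σ is injective.
Because the two images are disjoint, no x < −4 has σ(x) = σ(−4), so we compute σ⁻¹(−23): −23 lies in (−∞, −13), so solve 5x + 7 = −23: x = (−23 − 7)/5 = −6.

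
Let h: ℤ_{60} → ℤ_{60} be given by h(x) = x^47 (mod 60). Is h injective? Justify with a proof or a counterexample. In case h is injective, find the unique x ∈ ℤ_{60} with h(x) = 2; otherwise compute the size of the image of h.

h(0) = 0^47 = 0.
h(30): Repeated squaring mod 60: 30^1 ≡ 30, 30^2 ≡ 30² = 900 ≡ 0, 30^4 ≡ 0² = 0, 30^8 ≡ 0² = 0, 30^16 ≡ 0² = 0, 30^32 ≡ 0² = 0. Since 47 = 32 + 8 + 4 + 2 + 1, 30^47 ≡ 0·0·0·0·30: 0·0 = 0, then 0·0 = 0, then 0·0 = 0, then 0·30 = 0. So 30^47 ≡ 0 (mod 60).
So h(0) = h(30) = 0 while 0 ≠ 30, therefore h is not injective.
Since h is not injective, we determine |image(h)|. Computing x^47 mod 60 for each x (by repeated squaring, reducing mod 60 at every step), the values h(0), h(1), …, h(59) are: 0, 1, 8, 27, 4, 5, 36, 43, 32, 9, 40, 11, 48, 37, 44, 15, 16, 53, 12, 19, 20, 21, 28, 47, 24, 25, 56, 3, 52, 29, 0, 31, 8, 57, 4, 35, 36, 13, 32, 39, 40, 41, 48, 7, 44, 45, 16, 23, 12, 49, 20, 51, 28, 17, 24, 55, 56, 33, 52, 59.
The distinct values are {0, 1, 3, 4, 5, 7, 8, 9, 11, 12, 13, 15, 16, 17, 19, 20, 21, 23, 24, 25, 27, 28, 29, 31, 32, 33, 35, 36, 37, 39, 40, 41, 43, 44, 45, 47, 48, 49, 51, 52, 53, 55, 56, 57, 59}; there are 45 of them.

45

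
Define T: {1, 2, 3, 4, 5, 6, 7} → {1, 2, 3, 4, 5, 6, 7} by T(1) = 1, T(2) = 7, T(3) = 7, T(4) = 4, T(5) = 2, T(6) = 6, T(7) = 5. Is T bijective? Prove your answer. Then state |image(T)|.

T(2) = 7 = T(3) with 2 ≠ 3, so T is not injective, hence not bijective.
The image of T is {1, 2, 4, 5, 6, 7}, which has 6 elements.

6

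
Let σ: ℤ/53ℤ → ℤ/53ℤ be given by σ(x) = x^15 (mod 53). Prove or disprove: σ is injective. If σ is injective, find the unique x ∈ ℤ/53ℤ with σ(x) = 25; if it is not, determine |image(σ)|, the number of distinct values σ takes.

9

Since 53 is prime, the nonzero elements of ℤ/53ℤ form a cyclic group of order 52.
As gcd(15, 52) = 1, raising to the 15th power is a bijection on this group: if u^15 ≡ v^15 then (uv^{−1})^15 = 1, and the only element of order dividing gcd(15, 52) = 1 is 1, so u = v.
With σ(0) = 0 this makes σ injective on all of ℤ/53ℤ, hence bijective (finite equal-size domain and codomain). In particular σ is injective.
Since σ is injective, we find the preimage of 25. The inverse of x ↦ x^15 on (ℤ/53ℤ)^× is x ↦ x^7, because 15·7 = 105 = 2·52 + 1 ≡ 1 (mod 52) and x^{52} = 1 for x ≠ 0 (Fermat). So σ⁻¹(25) = 25^7 mod 53.
Repeated squaring mod 53: 25^1 ≡ 25, 25^2 ≡ 25² = 625 ≡ 42, 25^4 ≡ 42² = 1764 ≡ 15. Since 7 = 4 + 2 + 1, 25^7 ≡ 15·42·25: 15·42 = 630 ≡ 47, then 47·25 = 1175 ≡ 9. So 25^7 ≡ 9 (mod 53).
Hence σ⁻¹(25) = 9.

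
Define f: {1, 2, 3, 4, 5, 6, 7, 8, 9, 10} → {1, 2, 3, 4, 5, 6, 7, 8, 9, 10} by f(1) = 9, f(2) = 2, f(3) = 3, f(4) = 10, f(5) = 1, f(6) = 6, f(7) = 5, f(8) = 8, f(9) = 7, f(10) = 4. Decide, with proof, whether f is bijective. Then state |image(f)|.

10

The values 9, 2, 3, 10, 1, 6, 5, 8, 7, 4 are a permutation of {1, 2, 3, 4, 5, 6, 7, 8, 9, 10}: each element appears exactly once.
So f is injective and surjective, hence bijective.
The image of f is {1, 2, 3, 4, 5, 6, 7, 8, 9, 10}, which has 10 elements.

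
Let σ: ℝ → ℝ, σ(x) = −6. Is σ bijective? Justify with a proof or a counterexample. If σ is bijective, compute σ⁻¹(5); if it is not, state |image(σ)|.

1

σ(0) = −6 = σ(1) with 0 ≠ 1, so σ is not injective, hence not bijective.
Since σ is not bijective, we state |image(σ)|: the image of σ is {−6}, which has 1 element.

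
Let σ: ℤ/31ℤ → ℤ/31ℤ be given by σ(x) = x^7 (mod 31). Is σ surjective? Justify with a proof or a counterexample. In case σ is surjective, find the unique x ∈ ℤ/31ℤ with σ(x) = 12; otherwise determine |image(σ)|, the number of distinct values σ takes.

Since 31 is prime, the nonzero elements of ℤ/31ℤ form a cyclic group of order 30.
As gcd(7, 30) = 1, raising to the 7th power is a bijection on this group: if a^7 ≡ b^7 then (ab^{−1})^7 = 1, and the only element of order dividing gcd(7, 30) = 1 is 1, so a = b.
With σ(0) = 0 this makes σ injective on all of ℤ/31ℤ, hence bijective (finite equal-size domain and codomain). In particular σ is surjective.
Since σ is surjective, we find the preimage of 12. The inverse of x ↦ x^7 on (ℤ/31ℤ)^× is x ↦ x^13, because 7·13 = 91 = 3·30 + 1 ≡ 1 (mod 30) and x^{30} = 1 for x ≠ 0 (Fermat). So σ⁻¹(12) = 12^13 mod 31.
Repeated squaring mod 31: 12^1 ≡ 12, 12^2 ≡ 12² = 144 ≡ 20, 12^4 ≡ 20² = 400 ≡ 28, 12^8 ≡ 28² = 784 ≡ 9. Since 13 = 8 + 4 + 1, 12^13 ≡ 9·28·12: 9·28 = 252 ≡ 4, then 4·12 = 48 ≡ 17. So 12^13 ≡ 17 (mod 31).
Hence σ⁻¹(12) = 17.

17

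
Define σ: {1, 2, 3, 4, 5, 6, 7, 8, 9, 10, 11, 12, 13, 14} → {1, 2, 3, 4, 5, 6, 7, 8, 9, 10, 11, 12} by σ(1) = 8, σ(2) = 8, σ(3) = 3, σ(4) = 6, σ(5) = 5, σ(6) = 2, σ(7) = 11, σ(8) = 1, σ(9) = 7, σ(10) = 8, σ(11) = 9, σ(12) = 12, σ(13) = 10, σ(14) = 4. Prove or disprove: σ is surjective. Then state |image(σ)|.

12

Every element of the codomain has a preimage: 1 = σ(8), 2 = σ(6), 3 = σ(3), 4 = σ(14), 5 = σ(5), 6 = σ(4), 7 = σ(9), 8 = σ(1), 9 = σ(11), 10 = σ(13), 11 = σ(7), 12 = σ(12).
Thus σ is surjective.
The image of σ is {1, 2, 3, 4, 5, 6, 7, 8, 9, 10, 11, 12}, which has 12 elements.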